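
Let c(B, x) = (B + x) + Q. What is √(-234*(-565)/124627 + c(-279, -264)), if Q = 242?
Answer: I*√4658621692159/124627 ≈ 17.319*I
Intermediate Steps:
c(B, x) = 242 + B + x (c(B, x) = (B + x) + 242 = 242 + B + x)
√(-234*(-565)/124627 + c(-279, -264)) = √(-234*(-565)/124627 + (242 - 279 - 264)) = √(132210*(1/124627) - 301) = √(132210/124627 - 301) = √(-37380517/124627) = I*√4658621692159/124627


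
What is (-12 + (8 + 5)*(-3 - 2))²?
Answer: 5929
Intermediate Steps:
(-12 + (8 + 5)*(-3 - 2))² = (-12 + 13*(-5))² = (-12 - 65)² = (-77)² = 5929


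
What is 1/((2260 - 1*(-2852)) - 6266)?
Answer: -1/1154 ≈ -0.00086655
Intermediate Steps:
1/((2260 - 1*(-2852)) - 6266) = 1/((2260 + 2852) - 6266) = 1/(5112 - 6266) = 1/(-1154) = -1/1154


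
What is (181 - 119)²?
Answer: 3844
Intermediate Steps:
(181 - 119)² = 62² = 3844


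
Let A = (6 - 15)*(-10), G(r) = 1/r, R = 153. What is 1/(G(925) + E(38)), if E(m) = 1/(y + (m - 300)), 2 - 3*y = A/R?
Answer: -4112550/11279 ≈ -364.62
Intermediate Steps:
A = 90 (A = -9*(-10) = 90)
y = 8/17 (y = 2/3 - 30/153 = 2/3 - 1/3*10/17 = 2/3 - 10/51 = 8/17 ≈ 0.47059)
E(m) = 1/(-5092/17 + m) (E(m) = 1/(8/17 + (m - 300)) = 1/(8/17 + (-300 + m)) = 1/(-5092/17 + m))
1/(G(925) + E(38)) = 1/(1/925 + 17/(-5092 + 17*38)) = 1/(1/925 + 17/(-5092 + 646)) = 1/(1/925 + 17/(-4446)) = 1/(1/925 + 17*(-1/4446)) = 1/(1/925 - 17/4446) = 1/(-11279/4112550) = -4112550/11279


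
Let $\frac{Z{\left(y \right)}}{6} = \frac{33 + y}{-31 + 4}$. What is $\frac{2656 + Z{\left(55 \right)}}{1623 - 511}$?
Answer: $\frac{2966}{1251} \approx 2.3709$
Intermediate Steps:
$Z{\left(y \right)} = - \frac{22}{3} - \frac{2 y}{9}$ ($Z{\left(y \right)} = 6 \frac{33 + y}{-31 + 4} = 6 \frac{33 + y}{-27} = 6 \left(33 + y\right) \left(- \frac{1}{27}\right) = 6 \left(- \frac{11}{9} - \frac{y}{27}\right) = - \frac{22}{3} - \frac{2 y}{9}$)
$\frac{2656 + Z{\left(55 \right)}}{1623 - 511} = \frac{2656 - \frac{176}{9}}{1623 - 511} = \frac{2656 - \frac{176}{9}}{1112} = \left(2656 - \frac{176}{9}\right) \frac{1}{1112} = \frac{23728}{9} \cdot \frac{1}{1112} = \frac{2966}{1251}$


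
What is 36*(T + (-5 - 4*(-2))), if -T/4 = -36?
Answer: 5292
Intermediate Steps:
T = 144 (T = -4*(-36) = 144)
36*(T + (-5 - 4*(-2))) = 36*(144 + (-5 - 4*(-2))) = 36*(144 + (-5 + 8)) = 36*(144 + 3) = 36*147 = 5292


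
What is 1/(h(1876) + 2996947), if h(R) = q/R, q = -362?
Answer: 938/2811136105 ≈ 3.3367e-7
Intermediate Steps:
h(R) = -362/R
1/(h(1876) + 2996947) = 1/(-362/1876 + 2996947) = 1/(-362*1/1876 + 2996947) = 1/(-181/938 + 2996947) = 1/(2811136105/938) = 938/2811136105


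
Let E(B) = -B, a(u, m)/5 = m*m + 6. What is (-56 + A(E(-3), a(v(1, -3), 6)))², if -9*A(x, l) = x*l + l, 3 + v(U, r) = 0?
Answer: 200704/9 ≈ 22300.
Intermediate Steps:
v(U, r) = -3 (v(U, r) = -3 + 0 = -3)
a(u, m) = 30 + 5*m² (a(u, m) = 5*(m*m + 6) = 5*(m² + 6) = 5*(6 + m²) = 30 + 5*m²)
A(x, l) = -l/9 - l*x/9 (A(x, l) = -(x*l + l)/9 = -(l*x + l)/9 = -(l + l*x)/9 = -l/9 - l*x/9)
(-56 + A(E(-3), a(v(1, -3), 6)))² = (-56 - (30 + 5*6²)*(1 - 1*(-3))/9)² = (-56 - (30 + 5*36)*(1 + 3)/9)² = (-56 - ⅑*(30 + 180)*4)² = (-56 - ⅑*210*4)² = (-56 - 280/3)² = (-448/3)² = 200704/9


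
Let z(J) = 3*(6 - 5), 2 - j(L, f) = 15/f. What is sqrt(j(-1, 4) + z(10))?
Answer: sqrt(5)/2 ≈ 1.1180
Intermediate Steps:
j(L, f) = 2 - 15/f
z(J) = 3 (z(J) = 3*1 = 3)
sqrt(j(-1, 4) + z(10)) = sqrt((2 - 15/4) + 3) = sqrt(-7/4 + 3) = sqrt(5/4) = sqrt(5)/2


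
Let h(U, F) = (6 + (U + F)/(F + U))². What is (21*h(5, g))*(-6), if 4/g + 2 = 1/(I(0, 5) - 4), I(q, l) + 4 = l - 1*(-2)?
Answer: -6174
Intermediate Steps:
I(q, l) = -2 + l (I(q, l) = -4 + (l - 1*(-2)) = -4 + (l + 2) = -4 + (2 + l) = -2 + l)
g = -4/3 (g = 4/(-2 + 1/((-2 + 5) - 4)) = 4/(-2 + 1/(3 - 4)) = 4/(-2 + 1/(-1)) = 4/(-2 - 1) = 4/(-3) = 4*(-⅓) = -4/3 ≈ -1.3333)
h(U, F) = 49 (h(U, F) = (6 + (F + U)/(F + U))² = (6 + 1)² = 7² = 49)
(21*h(5, g))*(-6) = (21*49)*(-6) = 1029*(-6) = -6174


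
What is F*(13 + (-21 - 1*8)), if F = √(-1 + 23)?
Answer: -16*√22 ≈ -75.047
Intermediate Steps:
F = √22 ≈ 4.6904
F*(13 + (-21 - 1*8)) = √22*(13 + (-21 - 1*8)) = √22*(13 + (-21 - 8)) = √22*(13 - 29) = √22*(-16) = -16*√22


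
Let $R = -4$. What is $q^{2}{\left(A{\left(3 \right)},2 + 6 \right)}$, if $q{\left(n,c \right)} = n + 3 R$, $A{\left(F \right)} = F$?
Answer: $81$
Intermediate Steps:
$q{\left(n,c \right)} = -12 + n$ ($q{\left(n,c \right)} = n + 3 \left(-4\right) = n - 12 = -12 + n$)
$q^{2}{\left(A{\left(3 \right)},2 + 6 \right)} = \left(-12 + 3\right)^{2} = \left(-9\right)^{2} = 81$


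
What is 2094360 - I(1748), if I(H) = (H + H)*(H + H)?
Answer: -10127656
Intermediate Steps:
I(H) = 4*H**2 (I(H) = (2*H)*(2*H) = 4*H**2)
2094360 - I(1748) = 2094360 - 4*1748**2 = 2094360 - 4*3055504 = 2094360 - 1*12222016 = 2094360 - 12222016 = -10127656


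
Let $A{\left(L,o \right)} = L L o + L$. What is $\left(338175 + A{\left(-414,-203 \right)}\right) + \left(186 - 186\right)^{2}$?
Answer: $-34455627$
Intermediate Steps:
$A{\left(L,o \right)} = L + o L^{2}$ ($A{\left(L,o \right)} = L^{2} o + L = o L^{2} + L = L + o L^{2}$)
$\left(338175 + A{\left(-414,-203 \right)}\right) + \left(186 - 186\right)^{2} = \left(338175 - 414 \left(1 - -84042\right)\right) + \left(186 - 186\right)^{2} = \left(338175 - 414 \left(1 + 84042\right)\right) + 0^{2} = \left(338175 - 34793802\right) + 0 = -34455627 + 0 = -34455627$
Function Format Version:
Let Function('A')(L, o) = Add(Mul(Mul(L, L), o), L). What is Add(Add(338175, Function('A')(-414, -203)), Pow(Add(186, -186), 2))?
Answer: -34455627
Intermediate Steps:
Function('A')(L, o) = Add(L, Mul(o, Pow(L, 2))) (Function('A')(L, o) = Add(Mul(Pow(L, 2), o), L) = Add(Mul(o, Pow(L, 2)), L) = Add(L, Mul(o, Pow(L, 2))))
Add(Add(338175, Function('A')(-414, -203)), Pow(Add(186, -186), 2)) = Add(Add(338175, Mul(-414, Add(1, Mul(-414, -203)))), Pow(Add(186, -186), 2)) = Add(Add(338175, Mul(-414, Add(1, 84042))), Pow(0, 2)) = Add(Add(338175, Mul(-414, 84043)), 0) = Add(Add(338175, -34793802), 0) = Add(-34455627, 0) = -34455627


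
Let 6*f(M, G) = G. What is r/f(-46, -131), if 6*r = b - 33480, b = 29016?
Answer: 4464/131 ≈ 34.076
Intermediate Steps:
f(M, G) = G/6
r = -744 (r = (29016 - 33480)/6 = (⅙)*(-4464) = -744)
r/f(-46, -131) = -744/((⅙)*(-131)) = -744/(-131/6) = -744*(-6/131) = 4464/131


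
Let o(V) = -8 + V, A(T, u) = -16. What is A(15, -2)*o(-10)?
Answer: 288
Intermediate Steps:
A(15, -2)*o(-10) = -16*(-8 - 10) = -16*(-18) = 288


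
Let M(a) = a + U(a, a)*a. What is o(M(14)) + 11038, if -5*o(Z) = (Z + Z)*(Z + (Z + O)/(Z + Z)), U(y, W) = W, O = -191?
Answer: -33029/5 ≈ -6605.8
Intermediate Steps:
M(a) = a + a**2 (M(a) = a + a*a = a + a**2)
o(Z) = -2*Z*(Z + (-191 + Z)/(2*Z))/5 (o(Z) = -(Z + Z)*(Z + (Z - 191)/(Z + Z))/5 = -2*Z*(Z + (-191 + Z)/((2*Z)))/5 = -2*Z*(Z + (-191 + Z)*(1/(2*Z)))/5 = -2*Z*(Z + (-191 + Z)/(2*Z))/5)
o(M(14)) + 11038 = (191/5 - 2*196*(1 + 14)**2/5 - 14*(1 + 14)/5) + 11038 = (191/5 - 2*(14*15)**2/5 - 14*15/5) + 11038 = (191/5 - 2/5*210**2 - 1/5*210) + 11038 = (191/5 - 2/5*44100 - 42) + 11038 = (191/5 - 17640 - 42) + 11038 = -88219/5 + 11038 = -33029/5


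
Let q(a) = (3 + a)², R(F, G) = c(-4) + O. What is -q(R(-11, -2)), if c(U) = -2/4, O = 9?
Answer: -529/4 ≈ -132.25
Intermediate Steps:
c(U) = -½ (c(U) = -2*¼ = -½)
R(F, G) = 17/2 (R(F, G) = -½ + 9 = 17/2)
-q(R(-11, -2)) = -(3 + 17/2)² = -(23/2)² = -1*529/4 = -529/4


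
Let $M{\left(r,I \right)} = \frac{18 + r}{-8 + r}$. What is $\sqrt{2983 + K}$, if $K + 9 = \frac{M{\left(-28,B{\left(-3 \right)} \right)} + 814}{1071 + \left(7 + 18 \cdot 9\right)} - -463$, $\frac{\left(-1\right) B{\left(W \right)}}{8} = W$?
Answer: $\frac{\sqrt{11892917035}}{1860} \approx 58.632$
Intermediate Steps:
$B{\left(W \right)} = - 8 W$
$M{\left(r,I \right)} = \frac{18 + r}{-8 + r}$
$K = \frac{10147937}{22320}$ ($K = -9 + \left(\frac{\frac{18 - 28}{-8 - 28} + 814}{1071 + \left(7 + 18 \cdot 9\right)} - -463\right) = -9 + \left(\frac{\frac{1}{-36} \left(-10\right) + 814}{1071 + \left(7 + 162\right)} + 463\right) = -9 + \left(\frac{\left(- \frac{1}{36}\right) \left(-10\right) + 814}{1071 + 169} + 463\right) = -9 + \left(\frac{\frac{5}{18} + 814}{1240} + 463\right) = -9 + \left(\frac{14657}{18} \cdot \frac{1}{1240} + 463\right) = -9 + \left(\frac{14657}{22320} + 463\right) = -9 + \frac{10348817}{22320} = \frac{10147937}{22320} \approx 454.66$)
$\sqrt{2983 + K} = \sqrt{2983 + \frac{10147937}{22320}} = \sqrt{\frac{76728497}{22320}} = \frac{\sqrt{11892917035}}{1860}$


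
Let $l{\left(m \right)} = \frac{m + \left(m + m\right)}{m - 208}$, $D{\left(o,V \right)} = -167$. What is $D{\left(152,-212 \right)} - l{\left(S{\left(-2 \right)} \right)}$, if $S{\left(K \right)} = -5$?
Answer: $- \frac{11862}{71} \approx -167.07$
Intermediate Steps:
$l{\left(m \right)} = \frac{3 m}{-208 + m}$ ($l{\left(m \right)} = \frac{m + 2 m}{-208 + m} = \frac{3 m}{-208 + m}$)
$D{\left(152,-212 \right)} - l{\left(S{\left(-2 \right)} \right)} = -167 - 3 \left(-5\right) \frac{1}{-208 - 5} = -167 - 3 \left(-5\right) \frac{1}{-213} = -167 - 3 \left(-5\right) \left(- \frac{1}{213}\right) = -167 - \frac{5}{71} = - \frac{11862}{71}$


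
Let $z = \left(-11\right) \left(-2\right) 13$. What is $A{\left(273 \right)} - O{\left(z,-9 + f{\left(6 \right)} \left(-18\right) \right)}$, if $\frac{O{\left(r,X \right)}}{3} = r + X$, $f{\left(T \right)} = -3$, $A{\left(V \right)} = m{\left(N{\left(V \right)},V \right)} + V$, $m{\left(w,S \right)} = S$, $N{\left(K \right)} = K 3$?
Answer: $-447$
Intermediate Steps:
$N{\left(K \right)} = 3 K$
$A{\left(V \right)} = 2 V$ ($A{\left(V \right)} = V + V = 2 V$)
$z = 286$ ($z = 22 \cdot 13 = 286$)
$O{\left(r,X \right)} = 3 X + 3 r$ ($O{\left(r,X \right)} = 3 \left(r + X\right) = 3 \left(X + r\right) = 3 X + 3 r$)
$A{\left(273 \right)} - O{\left(z,-9 + f{\left(6 \right)} \left(-18\right) \right)} = 2 \cdot 273 - \left(3 \left(-9 - -54\right) + 3 \cdot 286\right) = 546 - \left(3 \left(-9 + 54\right) + 858\right) = 546 - \left(3 \cdot 45 + 858\right) = 546 - \left(135 + 858\right) = 546 - 993 = -447$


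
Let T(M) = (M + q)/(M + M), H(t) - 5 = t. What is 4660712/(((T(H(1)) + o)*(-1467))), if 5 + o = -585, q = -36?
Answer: 9321424/1738395 ≈ 5.3621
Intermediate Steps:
H(t) = 5 + t
T(M) = (-36 + M)/(2*M) (T(M) = (M - 36)/(M + M) = (-36 + M)/((2*M)) = (-36 + M)*(1/(2*M)) = (-36 + M)/(2*M))
o = -590 (o = -5 - 585 = -590)
4660712/(((T(H(1)) + o)*(-1467))) = 4660712/((((-36 + (5 + 1))/(2*(5 + 1)) - 590)*(-1467))) = 4660712/((((½)*(-36 + 6)/6 - 590)*(-1467))) = 4660712/((((½)*(⅙)*(-30) - 590)*(-1467))) = 4660712/(((-5/2 - 590)*(-1467))) = 4660712/((-1185/2*(-1467))) = 4660712/(1738395/2) = 4660712*(2/1738395) = 9321424/1738395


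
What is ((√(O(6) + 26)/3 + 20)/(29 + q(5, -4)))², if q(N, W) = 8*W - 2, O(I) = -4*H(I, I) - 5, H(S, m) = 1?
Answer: (60 + √17)²/225 ≈ 18.275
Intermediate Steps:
O(I) = -9 (O(I) = -4*1 - 5 = -4 - 5 = -9)
q(N, W) = -2 + 8*W
((√(O(6) + 26)/3 + 20)/(29 + q(5, -4)))² = ((√(-9 + 26)/3 + 20)/(29 + (-2 + 8*(-4))))² = ((√17*(⅓) + 20)/(29 + (-2 - 32)))² = ((√17/3 + 20)/(29 - 34))² = ((20 + √17/3)/(-5))² = ((20 + √17/3)*(-⅕))² = (-4 - √17/15)²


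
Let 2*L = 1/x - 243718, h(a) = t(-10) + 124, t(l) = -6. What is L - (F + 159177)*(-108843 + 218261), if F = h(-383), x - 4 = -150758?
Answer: -5255242882850853/301508 ≈ -1.7430e+10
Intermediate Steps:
x = -150754 (x = 4 - 150758 = -150754)
h(a) = 118 (h(a) = -6 + 124 = 118)
F = 118
L = -36741463373/301508 (L = (1/(-150754) - 243718)/2 = (-1/150754 - 243718)/2 = (½)*(-36741463373/150754) = -36741463373/301508 ≈ -1.2186e+5)
L - (F + 159177)*(-108843 + 218261) = -36741463373/301508 - (118 + 159177)*(-108843 + 218261) = -36741463373/301508 - 159295*109418 = -36741463373/301508 - 1*17429740310 = -36741463373/301508 - 17429740310 = -5255242882850853/301508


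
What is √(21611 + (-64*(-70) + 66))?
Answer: √26157 ≈ 161.73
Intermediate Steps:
√(21611 + (-64*(-70) + 66)) = √(21611 + (4480 + 66)) = √(21611 + 4546) = √26157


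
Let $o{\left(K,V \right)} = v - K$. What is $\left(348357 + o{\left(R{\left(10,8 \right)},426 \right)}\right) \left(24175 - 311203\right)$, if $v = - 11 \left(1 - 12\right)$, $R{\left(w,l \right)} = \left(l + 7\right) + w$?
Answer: $-100015767684$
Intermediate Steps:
$R{\left(w,l \right)} = 7 + l + w$ ($R{\left(w,l \right)} = \left(7 + l\right) + w = 7 + l + w$)
$v = 121$ ($v = - 11 \left(1 - 12\right) = \left(-11\right) \left(-11\right) = 121$)
$o{\left(K,V \right)} = 121 - K$
$\left(348357 + o{\left(R{\left(10,8 \right)},426 \right)}\right) \left(24175 - 311203\right) = \left(348357 + \left(121 - \left(7 + 8 + 10\right)\right)\right) \left(24175 - 311203\right) = \left(348357 + \left(121 - 25\right)\right) \left(-287028\right) = \left(348357 + 96\right) \left(-287028\right) = 348453 \left(-287028\right) = -100015767684$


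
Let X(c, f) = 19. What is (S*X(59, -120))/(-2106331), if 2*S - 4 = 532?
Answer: -5092/2106331 ≈ -0.0024175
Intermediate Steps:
S = 268 (S = 2 + (1/2)*532 = 2 + 266 = 268)
(S*X(59, -120))/(-2106331) = (268*19)/(-2106331) = 5092*(-1/2106331) = -5092/2106331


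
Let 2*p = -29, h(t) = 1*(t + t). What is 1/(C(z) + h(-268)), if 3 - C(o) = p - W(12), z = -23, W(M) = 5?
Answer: -2/1027 ≈ -0.0019474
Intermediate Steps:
h(t) = 2*t (h(t) = 1*(2*t) = 2*t)
p = -29/2 (p = (1/2)*(-29) = -29/2 ≈ -14.500)
C(o) = 45/2 (C(o) = 3 - (-29/2 - 1*5) = 3 - (-29/2 - 5) = 3 - 1*(-39/2) = 3 + 39/2 = 45/2)
1/(C(z) + h(-268)) = 1/(45/2 + 2*(-268)) = 1/(45/2 - 536) = 1/(-1027/2) = -2/1027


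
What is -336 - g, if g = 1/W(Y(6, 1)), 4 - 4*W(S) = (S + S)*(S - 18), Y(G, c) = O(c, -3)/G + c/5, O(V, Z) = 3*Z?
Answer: -775624/2309 ≈ -335.91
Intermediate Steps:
Y(G, c) = -9/G + c/5 (Y(G, c) = (3*(-3))/G + c/5 = -9/G + c*(1/5) = -9/G + c/5)
W(S) = 1 - S*(-18 + S)/2 (W(S) = 1 - (S + S)*(S - 18)/4 = 1 - 2*S*(-18 + S)/4 = 1 - S*(-18 + S)/2)
g = -200/2309 (g = 1/(1 + 9*(-9/6 + (1/5)*1) - (-9/6 + (1/5)*1)**2/2) = 1/(1 + 9*(-9*1/6 + 1/5) - (-9*1/6 + 1/5)**2/2) = 1/(1 + 9*(-3/2 + 1/5) - (-3/2 + 1/5)**2/2) = 1/(1 + 9*(-13/10) - (-13/10)**2/2) = 1/(1 - 117/10 - 1/2*169/100) = 1/(1 - 117/10 - 169/200) = 1/(-2309/200) = -200/2309 ≈ -0.086618)
-336 - g = -336 - 1*(-200/2309) = -336 + 200/2309 = -775624/2309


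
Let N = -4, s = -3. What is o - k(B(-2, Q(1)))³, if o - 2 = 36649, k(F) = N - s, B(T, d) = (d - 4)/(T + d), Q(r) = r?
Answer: 36652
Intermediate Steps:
B(T, d) = (-4 + d)/(T + d)
k(F) = -1 (k(F) = -4 - 1*(-3) = -4 + 3 = -1)
o = 36651 (o = 2 + 36649 = 36651)
o - k(B(-2, Q(1)))³ = 36651 - 1*(-1)³ = 36651 - 1*(-1) = 36651 + 1 = 36652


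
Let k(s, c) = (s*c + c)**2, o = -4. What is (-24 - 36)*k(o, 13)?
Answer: -91260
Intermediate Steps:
k(s, c) = (c + c*s)**2 (k(s, c) = (c*s + c)**2 = (c + c*s)**2)
(-24 - 36)*k(o, 13) = (-24 - 36)*(13**2*(1 - 4)**2) = -10140*(-3)**2 = -10140*9 = -60*1521 = -91260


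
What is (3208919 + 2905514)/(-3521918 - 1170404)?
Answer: -6114433/4692322 ≈ -1.3031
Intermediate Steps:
(3208919 + 2905514)/(-3521918 - 1170404) = 6114433/(-4692322) = 6114433*(-1/4692322) = -6114433/4692322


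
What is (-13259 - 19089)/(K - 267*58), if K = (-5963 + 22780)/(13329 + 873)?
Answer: 459406296/219915355 ≈ 2.0890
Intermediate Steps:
K = 16817/14202 ≈ 1.1841
(-13259 - 19089)/(K - 267*58) = (-13259 - 19089)/(16817/14202 - 267*58) = -32348/(16817/14202 - 15486) = -32348/(-219915355/14202) = -32348*(-14202/219915355) = 459406296/219915355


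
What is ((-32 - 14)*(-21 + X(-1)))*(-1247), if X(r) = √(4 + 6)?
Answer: -1204602 + 57362*√10 ≈ -1.0232e+6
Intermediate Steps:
X(r) = √10
((-32 - 14)*(-21 + X(-1)))*(-1247) = ((-32 - 14)*(-21 + √10))*(-1247) = -46*(-21 + √10)*(-1247) = (966 - 46*√10)*(-1247) = -1204602 + 57362*√10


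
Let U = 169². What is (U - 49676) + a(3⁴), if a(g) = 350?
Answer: -20765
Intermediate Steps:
U = 28561
(U - 49676) + a(3⁴) = (28561 - 49676) + 350 = -21115 + 350 = -20765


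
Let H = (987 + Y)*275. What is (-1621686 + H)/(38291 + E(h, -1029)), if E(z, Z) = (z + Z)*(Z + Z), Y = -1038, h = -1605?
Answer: -16863/56279 ≈ -0.29963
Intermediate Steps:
H = -14025 (H = (987 - 1038)*275 = -51*275 = -14025)
E(z, Z) = 2*Z*(Z + z) (E(z, Z) = (Z + z)*(2*Z) = 2*Z*(Z + z))
(-1621686 + H)/(38291 + E(h, -1029)) = (-1621686 - 14025)/(38291 + 2*(-1029)*(-1029 - 1605)) = -1635711/(38291 + 2*(-1029)*(-2634)) = -1635711/(38291 + 5420772) = -1635711/5459063 = -1635711*1/5459063 = -16863/56279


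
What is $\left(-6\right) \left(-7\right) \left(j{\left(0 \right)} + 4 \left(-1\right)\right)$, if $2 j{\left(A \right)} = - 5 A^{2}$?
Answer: $-168$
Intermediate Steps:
$j{\left(A \right)} = - \frac{5 A^{2}}{2}$ ($j{\left(A \right)} = \frac{\left(-5\right) A^{2}}{2} = - \frac{5 A^{2}}{2}$)
$\left(-6\right) \left(-7\right) \left(j{\left(0 \right)} + 4 \left(-1\right)\right) = \left(-6\right) \left(-7\right) \left(- \frac{5 \cdot 0^{2}}{2} + 4 \left(-1\right)\right) = 42 \left(\left(- \frac{5}{2}\right) 0 - 4\right) = 42 \left(0 - 4\right) = 42 \left(-4\right) = -168$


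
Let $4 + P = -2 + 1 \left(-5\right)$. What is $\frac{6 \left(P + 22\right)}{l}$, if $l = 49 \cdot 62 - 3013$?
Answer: $\frac{66}{25} \approx 2.64$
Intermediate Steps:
$P = -11$ ($P = -4 + \left(-2 + 1 \left(-5\right)\right) = -4 - 7 = -11$)
$l = 25$ ($l = 3038 - 3013 = 25$)
$\frac{6 \left(P + 22\right)}{l} = \frac{6 \left(-11 + 22\right)}{25} = 6 \cdot 11 \cdot \frac{1}{25} = 66 \cdot \frac{1}{25} = \frac{66}{25}$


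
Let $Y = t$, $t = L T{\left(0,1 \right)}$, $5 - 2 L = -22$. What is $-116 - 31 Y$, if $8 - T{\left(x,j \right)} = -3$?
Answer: $- \frac{9439}{2} \approx -4719.5$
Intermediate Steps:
$L = \frac{27}{2}$ ($L = \frac{5}{2} - -11 = \frac{5}{2} + 11 = \frac{27}{2} \approx 13.5$)
$T{\left(x,j \right)} = 11$ ($T{\left(x,j \right)} = 8 - -3 = 8 + 3 = 11$)
$t = \frac{297}{2}$ ($t = \frac{27}{2} \cdot 11 = \frac{297}{2} \approx 148.5$)
$Y = \frac{297}{2} \approx 148.5$
$-116 - 31 Y = -116 - \frac{9207}{2} = - \frac{9439}{2}$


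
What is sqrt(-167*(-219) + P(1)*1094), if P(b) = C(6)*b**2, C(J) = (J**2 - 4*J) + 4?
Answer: sqrt(54077) ≈ 232.54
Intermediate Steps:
C(J) = 4 + J**2 - 4*J
P(b) = 16*b**2 (P(b) = (4 + 6**2 - 4*6)*b**2 = (4 + 36 - 24)*b**2 = 16*b**2)
sqrt(-167*(-219) + P(1)*1094) = sqrt(-167*(-219) + (16*1**2)*1094) = sqrt(36573 + (16*1)*1094) = sqrt(36573 + 16*1094) = sqrt(36573 + 17504) = sqrt(54077)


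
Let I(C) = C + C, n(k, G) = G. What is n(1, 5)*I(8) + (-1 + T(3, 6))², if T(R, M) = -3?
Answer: 96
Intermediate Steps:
I(C) = 2*C
n(1, 5)*I(8) + (-1 + T(3, 6))² = 5*(2*8) + (-1 - 3)² = 5*16 + (-4)² = 80 + 16 = 96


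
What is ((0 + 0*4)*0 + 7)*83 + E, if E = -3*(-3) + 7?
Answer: 597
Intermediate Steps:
E = 16 (E = 9 + 7 = 16)
((0 + 0*4)*0 + 7)*83 + E = ((0 + 0*4)*0 + 7)*83 + 16 = ((0 + 0)*0 + 7)*83 + 16 = (0*0 + 7)*83 + 16 = (0 + 7)*83 + 16 = 7*83 + 16 = 581 + 16 = 597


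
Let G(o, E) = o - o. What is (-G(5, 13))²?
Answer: 0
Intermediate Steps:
G(o, E) = 0
(-G(5, 13))² = (-1*0)² = 0² = 0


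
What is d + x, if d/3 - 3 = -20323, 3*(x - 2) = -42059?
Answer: -224933/3 ≈ -74978.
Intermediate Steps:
x = -42053/3 (x = 2 + (⅓)*(-42059) = 2 - 42059/3 = -42053/3 ≈ -14018.)
d = -60960 (d = 9 + 3*(-20323) = 9 - 60969 = -60960)
d + x = -60960 - 42053/3 = -224933/3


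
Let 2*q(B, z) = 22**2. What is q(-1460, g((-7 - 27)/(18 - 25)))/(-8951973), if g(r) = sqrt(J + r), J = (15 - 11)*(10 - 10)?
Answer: -242/8951973 ≈ -2.7033e-5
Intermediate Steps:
J = 0 (J = 4*0 = 0)
g(r) = sqrt(r) (g(r) = sqrt(0 + r) = sqrt(r))
q(B, z) = 242 (q(B, z) = (1/2)*22**2 = (1/2)*484 = 242)
q(-1460, g((-7 - 27)/(18 - 25)))/(-8951973) = 242/(-8951973) = 242*(-1/8951973) = -242/8951973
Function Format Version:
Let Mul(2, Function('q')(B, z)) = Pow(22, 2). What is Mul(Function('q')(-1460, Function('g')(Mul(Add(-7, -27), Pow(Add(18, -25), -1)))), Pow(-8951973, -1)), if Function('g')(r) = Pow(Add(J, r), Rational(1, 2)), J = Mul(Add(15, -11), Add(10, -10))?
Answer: Rational(-242, 8951973) ≈ -2.7033e-5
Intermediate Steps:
J = 0 (J = Mul(4, 0) = 0)
Function('g')(r) = Pow(r, Rational(1, 2)) (Function('g')(r) = Pow(Add(0, r), Rational(1, 2)) = Pow(r, Rational(1, 2)))
Function('q')(B, z) = 242 (Function('q')(B, z) = Mul(Rational(1, 2), Pow(22, 2)) = Mul(Rational(1, 2), 484) = 242)
Mul(Function('q')(-1460, Function('g')(Mul(Add(-7, -27), Pow(Add(18, -25), -1)))), Pow(-8951973, -1)) = Mul(242, Pow(-8951973, -1)) = Mul(242, Rational(-1, 8951973)) = Rational(-242, 8951973)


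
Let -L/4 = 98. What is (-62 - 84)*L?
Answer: 57232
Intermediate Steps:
L = -392 (L = -4*98 = -392)
(-62 - 84)*L = (-62 - 84)*(-392) = -146*(-392) = 57232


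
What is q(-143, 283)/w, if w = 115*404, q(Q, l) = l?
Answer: 283/46460 ≈ 0.0060913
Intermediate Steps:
w = 46460
q(-143, 283)/w = 283/46460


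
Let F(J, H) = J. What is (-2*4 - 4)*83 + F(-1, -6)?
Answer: -997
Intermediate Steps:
(-2*4 - 4)*83 + F(-1, -6) = (-2*4 - 4)*83 - 1 = (-8 - 4)*83 - 1 = -12*83 - 1 = -996 - 1 = -997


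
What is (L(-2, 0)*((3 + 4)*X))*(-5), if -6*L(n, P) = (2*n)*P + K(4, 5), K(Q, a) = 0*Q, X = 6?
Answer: 0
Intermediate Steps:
K(Q, a) = 0
L(n, P) = -P*n/3 (L(n, P) = -((2*n)*P + 0)/6 = -(2*P*n + 0)/6 = -P*n/3)
(L(-2, 0)*((3 + 4)*X))*(-5) = ((-⅓*0*(-2))*((3 + 4)*6))*(-5) = (0*(7*6))*(-5) = (0*42)*(-5) = 0*(-5) = 0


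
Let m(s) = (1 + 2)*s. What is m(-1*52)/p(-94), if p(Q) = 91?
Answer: -12/7 ≈ -1.7143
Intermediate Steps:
m(s) = 3*s
m(-1*52)/p(-94) = (3*(-1*52))/91 = (3*(-52))*(1/91) = -156*1/91 = -12/7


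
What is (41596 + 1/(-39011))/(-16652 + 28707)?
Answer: 324540311/94055521 ≈ 3.4505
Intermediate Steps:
(41596 + 1/(-39011))/(-16652 + 28707) = (41596 - 1/39011)/12055 = (1622701555/39011)*(1/12055) = 324540311/94055521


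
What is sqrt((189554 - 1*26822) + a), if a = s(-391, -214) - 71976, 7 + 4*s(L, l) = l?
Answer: sqrt(362803)/2 ≈ 301.17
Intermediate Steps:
s(L, l) = -7/4 + l/4
a = -288125/4 (a = (-7/4 + (1/4)*(-214)) - 71976 = (-7/4 - 107/2) - 71976 = -221/4 - 71976 = -288125/4 ≈ -72031.)
sqrt((189554 - 1*26822) + a) = sqrt((189554 - 1*26822) - 288125/4) = sqrt((189554 - 26822) - 288125/4) = sqrt(162732 - 288125/4) = sqrt(362803/4) = sqrt(362803)/2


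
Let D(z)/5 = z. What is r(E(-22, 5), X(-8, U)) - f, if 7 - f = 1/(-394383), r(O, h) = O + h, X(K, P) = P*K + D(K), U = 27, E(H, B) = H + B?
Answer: -110427241/394383 ≈ -280.00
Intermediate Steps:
D(z) = 5*z
E(H, B) = B + H
X(K, P) = 5*K + K*P (X(K, P) = P*K + 5*K = K*P + 5*K = 5*K + K*P)
f = 2760682/394383 (f = 7 - 1/(-394383) = 7 - 1*(-1/394383) = 7 + 1/394383 = 2760682/394383 ≈ 7.0000)
r(E(-22, 5), X(-8, U)) - f = ((5 - 22) - 8*(5 + 27)) - 1*2760682/394383 = (-17 - 8*32) - 2760682/394383 = (-17 - 256) - 2760682/394383 = -273 - 2760682/394383 = -110427241/394383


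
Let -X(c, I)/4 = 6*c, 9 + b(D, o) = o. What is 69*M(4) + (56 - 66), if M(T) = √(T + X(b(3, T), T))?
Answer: -10 + 138*√31 ≈ 758.35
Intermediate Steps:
b(D, o) = -9 + o
X(c, I) = -24*c
M(T) = √(216 - 23*T) (M(T) = √(T - 24*(-9 + T)) = √(T + (216 - 24*T)) = √(216 - 23*T))
69*M(4) + (56 - 66) = 69*√(216 - 23*4) + (56 - 66) = 69*√(216 - 92) - 10 = 69*√124 - 10 = 69*(2*√31) - 10 = 138*√31 - 10 = -10 + 138*√31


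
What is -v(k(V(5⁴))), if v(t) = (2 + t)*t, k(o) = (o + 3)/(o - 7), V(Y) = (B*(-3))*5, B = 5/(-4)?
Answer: -15747/2209 ≈ -7.1286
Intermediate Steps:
B = -5/4 (B = 5*(-¼) = -5/4 ≈ -1.2500)
V(Y) = 75/4 (V(Y) = -5/4*(-3)*5 = (15/4)*5 = 75/4)
k(o) = (3 + o)/(-7 + o)
v(t) = t*(2 + t)
-v(k(V(5⁴))) = -(3 + 75/4)/(-7 + 75/4)*(2 + (3 + 75/4)/(-7 + 75/4)) = -(87/4)/(47/4)*(2 + (87/4)/(47/4)) = -(4/47)*(87/4)*(2 + (4/47)*(87/4)) = -87*(2 + 87/47)/47 = -87*181/(47*47) = -1*15747/2209 = -15747/2209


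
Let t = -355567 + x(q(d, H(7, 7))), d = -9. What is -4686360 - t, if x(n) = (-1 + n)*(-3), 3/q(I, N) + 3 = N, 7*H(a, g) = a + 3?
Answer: -47638819/11 ≈ -4.3308e+6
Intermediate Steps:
H(a, g) = 3/7 + a/7 (H(a, g) = (a + 3)/7 = (3 + a)/7 = 3/7 + a/7)
q(I, N) = 3/(-3 + N)
x(n) = 3 - 3*n
t = -3911141/11 (t = -355567 + (3 - 9/(-3 + (3/7 + (⅐)*7))) = -355567 + (3 - 9/(-3 + (3/7 + 1))) = -355567 + (3 - 9/(-3 + 10/7)) = -355567 + (3 - 9/(-11/7)) = -355567 + (3 - 9*(-7)/11) = -355567 + (3 - 3*(-21/11)) = -355567 + (3 + 63/11) = -355567 + 96/11 = -3911141/11 ≈ -3.5556e+5)
-4686360 - t = -4686360 - 1*(-3911141/11) = -4686360 + 3911141/11 = -47638819/11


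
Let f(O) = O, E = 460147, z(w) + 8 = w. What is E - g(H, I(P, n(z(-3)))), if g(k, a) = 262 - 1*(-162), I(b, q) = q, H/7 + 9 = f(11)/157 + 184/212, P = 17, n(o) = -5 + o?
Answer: 459723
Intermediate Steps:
z(w) = -8 + w
H = -469588/8321 (H = -63 + 7*(11/157 + 184/212) = -63 + 7*(11*(1/157) + 184*(1/212)) = -63 + 7*(11/157 + 46/53) = -63 + 7*(7805/8321) = -63 + 54635/8321 = -469588/8321 ≈ -56.434)
g(k, a) = 424 (g(k, a) = 262 + 162 = 424)
E - g(H, I(P, n(z(-3)))) = 460147 - 1*424 = 460147 - 424 = 459723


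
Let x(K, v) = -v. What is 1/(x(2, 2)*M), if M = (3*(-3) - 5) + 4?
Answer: 1/20 ≈ 0.050000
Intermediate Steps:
M = -10 (M = (-9 - 5) + 4 = -14 + 4 = -10)
1/(x(2, 2)*M) = 1/(-1*2*(-10)) = 1/(-2*(-10)) = 1/20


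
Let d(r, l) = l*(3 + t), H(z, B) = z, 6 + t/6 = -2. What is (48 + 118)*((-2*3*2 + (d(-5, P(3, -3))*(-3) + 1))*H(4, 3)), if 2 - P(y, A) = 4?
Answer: -186584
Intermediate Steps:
t = -48 (t = -36 + 6*(-2) = -36 - 12 = -48)
P(y, A) = -2 (P(y, A) = 2 - 1*4 = 2 - 4 = -2)
d(r, l) = -45*l (d(r, l) = l*(3 - 48) = l*(-45) = -45*l)
(48 + 118)*((-2*3*2 + (d(-5, P(3, -3))*(-3) + 1))*H(4, 3)) = (48 + 118)*((-2*3*2 + (-45*(-2)*(-3) + 1))*4) = 166*((-6*2 + (90*(-3) + 1))*4) = 166*((-12 + (-270 + 1))*4) = 166*((-12 - 269)*4) = 166*(-281*4) = 166*(-1124) = -186584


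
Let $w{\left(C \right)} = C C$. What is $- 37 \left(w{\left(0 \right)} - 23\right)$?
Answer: $851$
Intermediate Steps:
$w{\left(C \right)} = C^{2}$
$- 37 \left(w{\left(0 \right)} - 23\right) = - 37 \left(0^{2} - 23\right) = - 37 \left(0 - 23\right) = \left(-37\right) \left(-23\right) = 851$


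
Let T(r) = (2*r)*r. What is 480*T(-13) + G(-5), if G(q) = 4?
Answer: 162244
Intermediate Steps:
T(r) = 2*r**2
480*T(-13) + G(-5) = 480*(2*(-13)**2) + 4 = 480*(2*169) + 4 = 480*338 + 4 = 162240 + 4 = 162244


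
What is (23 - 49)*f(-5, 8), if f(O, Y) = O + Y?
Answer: -78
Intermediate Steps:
(23 - 49)*f(-5, 8) = (23 - 49)*(-5 + 8) = -26*3 = -78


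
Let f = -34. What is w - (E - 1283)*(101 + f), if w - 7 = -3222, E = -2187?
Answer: 229275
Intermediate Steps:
w = -3215 (w = 7 - 3222 = -3215)
w - (E - 1283)*(101 + f) = -3215 - (-2187 - 1283)*(101 - 34) = -3215 - (-3470)*67 = -3215 - 1*(-232490) = -3215 + 232490 = 229275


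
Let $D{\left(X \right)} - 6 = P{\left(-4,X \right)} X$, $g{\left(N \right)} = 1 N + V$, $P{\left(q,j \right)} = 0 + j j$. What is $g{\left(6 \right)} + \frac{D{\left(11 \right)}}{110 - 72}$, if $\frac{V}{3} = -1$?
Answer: $\frac{1451}{38} \approx 38.184$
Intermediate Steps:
$V = -3$ ($V = 3 \left(-1\right) = -3$)
$P{\left(q,j \right)} = j^{2}$ ($P{\left(q,j \right)} = 0 + j^{2} = j^{2}$)
$g{\left(N \right)} = -3 + N$ ($g{\left(N \right)} = 1 N - 3 = N - 3 = -3 + N$)
$D{\left(X \right)} = 6 + X^{3}$ ($D{\left(X \right)} = 6 + X^{2} X = 6 + X^{3}$)
$g{\left(6 \right)} + \frac{D{\left(11 \right)}}{110 - 72} = \left(-3 + 6\right) + \frac{6 + 11^{3}}{110 - 72} = 3 + \frac{6 + 1331}{38} = 3 + \frac{1}{38} \cdot 1337 = 3 + \frac{1337}{38} = \frac{1451}{38}$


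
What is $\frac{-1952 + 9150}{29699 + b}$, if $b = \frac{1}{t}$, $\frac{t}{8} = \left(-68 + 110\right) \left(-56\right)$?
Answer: $\frac{135437568}{558816383} \approx 0.24237$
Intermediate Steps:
$t = -18816$ ($t = 8 \left(-68 + 110\right) \left(-56\right) = 8 \cdot 42 \left(-56\right) = 8 \left(-2352\right) = -18816$)
$b = - \frac{1}{18816}$ ($b = \frac{1}{-18816} = - \frac{1}{18816} \approx -5.3146 \cdot 10^{-5}$)
$\frac{-1952 + 9150}{29699 + b} = \frac{-1952 + 9150}{29699 - \frac{1}{18816}} = \frac{7198}{\frac{558816383}{18816}} = 7198 \cdot \frac{18816}{558816383} = \frac{135437568}{558816383}$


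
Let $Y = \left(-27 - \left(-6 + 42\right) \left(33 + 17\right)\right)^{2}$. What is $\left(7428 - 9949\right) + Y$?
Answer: $3335408$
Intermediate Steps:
$Y = 3337929$ ($Y = \left(-27 - 36 \cdot 50\right)^{2} = \left(-27 - 1800\right)^{2} = \left(-1827\right)^{2} = 3337929$)
$\left(7428 - 9949\right) + Y = \left(7428 - 9949\right) + 3337929 = -2521 + 3337929 = 3335408$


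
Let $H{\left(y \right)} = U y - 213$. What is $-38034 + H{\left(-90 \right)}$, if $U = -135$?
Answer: $-26097$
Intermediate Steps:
$H{\left(y \right)} = -213 - 135 y$ ($H{\left(y \right)} = - 135 y - 213 = -213 - 135 y$)
$-38034 + H{\left(-90 \right)} = -38034 - -11937 = -38034 + \left(-213 + 12150\right) = -38034 + 11937 = -26097$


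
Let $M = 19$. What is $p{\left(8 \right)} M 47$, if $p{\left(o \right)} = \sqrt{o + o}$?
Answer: $3572$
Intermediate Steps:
$p{\left(o \right)} = \sqrt{2} \sqrt{o}$ ($p{\left(o \right)} = \sqrt{2 o} = \sqrt{2} \sqrt{o}$)
$p{\left(8 \right)} M 47 = \sqrt{2} \sqrt{8} \cdot 19 \cdot 47 = \sqrt{2} \cdot 2 \sqrt{2} \cdot 19 \cdot 47 = 4 \cdot 19 \cdot 47 = 76 \cdot 47 = 3572$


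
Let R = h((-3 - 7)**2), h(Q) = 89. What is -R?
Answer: -89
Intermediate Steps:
R = 89
-R = -1*89 = -89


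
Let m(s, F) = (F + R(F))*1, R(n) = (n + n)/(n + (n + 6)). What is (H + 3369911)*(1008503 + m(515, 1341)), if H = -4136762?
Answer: -346931489579709/448 ≈ -7.7440e+11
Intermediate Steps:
R(n) = 2*n/(6 + 2*n) (R(n) = (2*n)/(n + (6 + n)) = (2*n)/(6 + 2*n) = 2*n/(6 + 2*n))
m(s, F) = F + F/(3 + F) (m(s, F) = (F + F/(3 + F))*1 = F + F/(3 + F))
(H + 3369911)*(1008503 + m(515, 1341)) = (-4136762 + 3369911)*(1008503 + 1341*(4 + 1341)/(3 + 1341)) = -766851*(1008503 + 1341*1345/1344) = -766851*(1008503 + 1341*(1/1344)*1345) = -766851*(1008503 + 601215/448) = -766851*452410559/448 = -346931489579709/448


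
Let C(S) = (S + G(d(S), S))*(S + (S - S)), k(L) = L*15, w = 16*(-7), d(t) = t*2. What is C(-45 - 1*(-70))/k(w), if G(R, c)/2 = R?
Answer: -625/336 ≈ -1.8601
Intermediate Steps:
d(t) = 2*t
w = -112
G(R, c) = 2*R
k(L) = 15*L
C(S) = 5*S² (C(S) = (S + 2*(2*S))*(S + (S - S)) = (S + 4*S)*(S + 0) = (5*S)*S = 5*S²)
C(-45 - 1*(-70))/k(w) = (5*(-45 - 1*(-70))²)/((15*(-112))) = (5*(-45 + 70)²)/(-1680) = (5*25²)*(-1/1680) = (5*625)*(-1/1680) = 3125*(-1/1680) = -625/336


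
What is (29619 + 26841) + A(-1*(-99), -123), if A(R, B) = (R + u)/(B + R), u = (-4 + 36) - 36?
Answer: 1354945/24 ≈ 56456.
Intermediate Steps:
u = -4 (u = 32 - 36 = -4)
A(R, B) = (-4 + R)/(B + R) (A(R, B) = (R - 4)/(B + R) = (-4 + R)/(B + R))
(29619 + 26841) + A(-1*(-99), -123) = (29619 + 26841) + (-4 - 1*(-99))/(-123 - 1*(-99)) = 56460 + (-4 + 99)/(-123 + 99) = 56460 + 95/(-24) = 56460 - 1/24*95 = 56460 - 95/24 = 1354945/24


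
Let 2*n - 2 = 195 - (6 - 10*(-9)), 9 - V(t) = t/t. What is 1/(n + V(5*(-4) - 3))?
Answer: 2/117 ≈ 0.017094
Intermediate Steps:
V(t) = 8 (V(t) = 9 - t/t = 9 - 1*1 = 9 - 1 = 8)
n = 101/2 (n = 1 + (195 - (6 - 10*(-9)))/2 = 1 + (195 - (6 + 90))/2 = 1 + (195 - 1*96)/2 = 1 + (195 - 96)/2 = 1 + (½)*99 = 1 + 99/2 = 101/2 ≈ 50.500)
1/(n + V(5*(-4) - 3)) = 1/(101/2 + 8) = 1/(117/2) = 2/117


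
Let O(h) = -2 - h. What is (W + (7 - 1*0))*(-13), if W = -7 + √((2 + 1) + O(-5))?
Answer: -13*√6 ≈ -31.843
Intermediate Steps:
W = -7 + √6 (W = -7 + √((2 + 1) + (-2 - 1*(-5))) = -7 + √(3 + (-2 + 5)) = -7 + √(3 + 3) = -7 + √6 ≈ -4.5505)
(W + (7 - 1*0))*(-13) = ((-7 + √6) + (7 - 1*0))*(-13) = ((-7 + √6) + (7 + 0))*(-13) = ((-7 + √6) + 7)*(-13) = √6*(-13) = -13*√6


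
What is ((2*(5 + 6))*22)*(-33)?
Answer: -15972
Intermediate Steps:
((2*(5 + 6))*22)*(-33) = ((2*11)*22)*(-33) = (22*22)*(-33) = 484*(-33) = -15972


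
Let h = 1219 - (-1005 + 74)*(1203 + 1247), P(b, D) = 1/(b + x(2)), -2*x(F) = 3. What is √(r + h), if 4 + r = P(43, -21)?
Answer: 3*√1746870539/83 ≈ 1510.7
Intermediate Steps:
x(F) = -3/2 (x(F) = -½*3 = -3/2)
P(b, D) = 1/(-3/2 + b) (P(b, D) = 1/(b - 3/2) = 1/(-3/2 + b))
h = 2282169 (h = 1219 - (-931)*2450 = 1219 - 1*(-2280950) = 1219 + 2280950 = 2282169)
r = -330/83 (r = -4 + 2/(-3 + 2*43) = -4 + 2/(-3 + 86) = -4 + 2/83 = -330/83 ≈ -3.9759)
√(r + h) = √(-330/83 + 2282169) = √(189419697/83) = 3*√1746870539/83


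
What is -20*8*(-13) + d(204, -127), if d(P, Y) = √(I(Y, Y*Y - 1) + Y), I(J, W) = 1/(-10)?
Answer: 2080 + I*√12710/10 ≈ 2080.0 + 11.274*I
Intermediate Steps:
I(J, W) = -⅒
d(P, Y) = √(-⅒ + Y)
-20*8*(-13) + d(204, -127) = -20*8*(-13) + √(-10 + 100*(-127))/10 = -160*(-13) + √(-10 - 12700)/10 = 2080 + √(-12710)/10 = 2080 + (I*√12710)/10 = 2080 + I*√12710/10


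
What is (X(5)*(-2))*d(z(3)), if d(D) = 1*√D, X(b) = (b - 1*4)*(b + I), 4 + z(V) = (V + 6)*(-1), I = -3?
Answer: -4*I*√13 ≈ -14.422*I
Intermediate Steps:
z(V) = -10 - V (z(V) = -4 + (V + 6)*(-1) = -4 + (6 + V)*(-1) = -4 + (-6 - V) = -10 - V)
X(b) = (-4 + b)*(-3 + b) (X(b) = (b - 1*4)*(b - 3) = (b - 4)*(-3 + b) = (-4 + b)*(-3 + b))
d(D) = √D
(X(5)*(-2))*d(z(3)) = ((12 + 5² - 7*5)*(-2))*√(-10 - 1*3) = ((12 + 25 - 35)*(-2))*√(-10 - 3) = (2*(-2))*√(-13) = -4*I*√13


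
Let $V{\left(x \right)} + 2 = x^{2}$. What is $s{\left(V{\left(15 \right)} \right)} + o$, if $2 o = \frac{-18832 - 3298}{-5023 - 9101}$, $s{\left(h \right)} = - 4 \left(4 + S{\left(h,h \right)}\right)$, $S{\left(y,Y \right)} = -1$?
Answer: $- \frac{158423}{14124} \approx -11.217$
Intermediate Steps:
$V{\left(x \right)} = -2 + x^{2}$
$s{\left(h \right)} = -12$ ($s{\left(h \right)} = - 4 \left(4 - 1\right) = \left(-4\right) 3 = -12$)
$o = \frac{11065}{14124}$ ($o = \frac{\left(-18832 - 3298\right) \frac{1}{-5023 - 9101}}{2} = \frac{\left(-22130\right) \frac{1}{-14124}}{2} = \frac{\left(-22130\right) \left(- \frac{1}{14124}\right)}{2} = \frac{1}{2} \cdot \frac{11065}{7062} = \frac{11065}{14124} \approx 0.78342$)
$s{\left(V{\left(15 \right)} \right)} + o = -12 + \frac{11065}{14124} = - \frac{158423}{14124}$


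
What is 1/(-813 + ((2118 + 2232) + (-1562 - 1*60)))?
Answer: 1/1915 ≈ 0.00052219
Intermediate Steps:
1/(-813 + ((2118 + 2232) + (-1562 - 1*60))) = 1/(-813 + (4350 + (-1562 - 60))) = 1/(-813 + (4350 - 1622)) = 1/(-813 + 2728) = 1/1915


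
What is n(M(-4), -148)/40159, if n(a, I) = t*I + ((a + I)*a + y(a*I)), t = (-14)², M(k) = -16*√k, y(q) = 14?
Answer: -30018/40159 + 4736*I/40159 ≈ -0.74748 + 0.11793*I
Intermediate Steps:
t = 196
n(a, I) = 14 + 196*I + a*(I + a) (n(a, I) = 196*I + ((a + I)*a + 14) = 196*I + ((I + a)*a + 14) = 196*I + (a*(I + a) + 14) = 196*I + (14 + a*(I + a)) = 14 + 196*I + a*(I + a))
n(M(-4), -148)/40159 = (14 + (-32*I)² + 196*(-148) - (-2368)*√(-4))/40159 = (14 + (-32*I)² - 29008 - (-2368)*2*I)*(1/40159) = (14 + (-32*I)² - 29008 - (-4736)*I)*(1/40159) = (14 - 1024 - 29008 + 4736*I)*(1/40159) = (-30018 + 4736*I)*(1/40159) = -30018/40159 + 4736*I/40159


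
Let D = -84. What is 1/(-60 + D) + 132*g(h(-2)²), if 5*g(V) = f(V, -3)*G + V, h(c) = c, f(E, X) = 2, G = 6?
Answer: 304123/720 ≈ 422.39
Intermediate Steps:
g(V) = 12/5 + V/5 (g(V) = (2*6 + V)/5 = (12 + V)/5 = 12/5 + V/5)
1/(-60 + D) + 132*g(h(-2)²) = 1/(-60 - 84) + 132*(12/5 + (⅕)*(-2)²) = 1/(-144) + 132*(12/5 + (⅕)*4) = -1/144 + 132*(12/5 + ⅘) = -1/144 + 132*(16/5) = -1/144 + 2112/5 = 304123/720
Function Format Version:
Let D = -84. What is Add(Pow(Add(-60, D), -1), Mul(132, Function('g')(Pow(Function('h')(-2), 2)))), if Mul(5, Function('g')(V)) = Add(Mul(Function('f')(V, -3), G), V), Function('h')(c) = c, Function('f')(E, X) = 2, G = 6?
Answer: Rational(304123, 720) ≈ 422.39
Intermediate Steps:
Function('g')(V) = Add(Rational(12, 5), Mul(Rational(1, 5), V)) (Function('g')(V) = Mul(Rational(1, 5), Add(Mul(2, 6), V)) = Mul(Rational(1, 5), Add(12, V)) = Add(Rational(12, 5), Mul(Rational(1, 5), V)))
Add(Pow(Add(-60, D), -1), Mul(132, Function('g')(Pow(Function('h')(-2), 2)))) = Add(Pow(Add(-60, -84), -1), Mul(132, Add(Rational(12, 5), Mul(Rational(1, 5), Pow(-2, 2))))) = Add(Pow(-144, -1), Mul(132, Add(Rational(12, 5), Mul(Rational(1, 5), 4)))) = Add(Rational(-1, 144), Mul(132, Add(Rational(12, 5), Rational(4, 5)))) = Add(Rational(-1, 144), Mul(132, Rational(16, 5))) = Add(Rational(-1, 144), Rational(2112, 5)) = Rational(304123, 720)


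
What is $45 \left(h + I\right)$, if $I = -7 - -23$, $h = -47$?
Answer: $-1395$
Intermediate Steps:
$I = 16$ ($I = -7 + 23 = 16$)
$45 \left(h + I\right) = 45 \left(-47 + 16\right) = 45 \left(-31\right) = -1395$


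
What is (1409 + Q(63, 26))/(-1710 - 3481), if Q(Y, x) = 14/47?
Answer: -66237/243977 ≈ -0.27149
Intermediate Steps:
Q(Y, x) = 14/47 (Q(Y, x) = 14*(1/47) = 14/47)
(1409 + Q(63, 26))/(-1710 - 3481) = (1409 + 14/47)/(-1710 - 3481) = (66237/47)/(-5191) = (66237/47)*(-1/5191) = -66237/243977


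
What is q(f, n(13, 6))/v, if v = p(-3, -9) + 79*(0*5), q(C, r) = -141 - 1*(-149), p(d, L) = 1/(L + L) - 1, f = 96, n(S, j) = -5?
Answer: -144/19 ≈ -7.5789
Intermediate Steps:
p(d, L) = -1 + 1/(2*L) (p(d, L) = 1/(2*L) - 1 = -1 + 1/(2*L))
q(C, r) = 8 (q(C, r) = -141 + 149 = 8)
v = -19/18 (v = (½ - 1*(-9))/(-9) + 79*(0*5) = -(½ + 9)/9 + 79*0 = -⅑*19/2 + 0 = -19/18 + 0 = -19/18 ≈ -1.0556)
q(f, n(13, 6))/v = 8/(-19/18) = 8*(-18/19) = -144/19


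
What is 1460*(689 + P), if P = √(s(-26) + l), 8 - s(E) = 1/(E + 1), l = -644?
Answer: 1005940 + 292*I*√15899 ≈ 1.0059e+6 + 36819.0*I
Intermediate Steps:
s(E) = 8 - 1/(1 + E) (s(E) = 8 - 1/(E + 1) = 8 - 1/(1 + E))
P = I*√15899/5 (P = √((7 + 8*(-26))/(1 - 26) - 644) = √((7 - 208)/(-25) - 644) = √(-1/25*(-201) - 644) = √(201/25 - 644) = √(-15899/25) = I*√15899/5 ≈ 25.218*I)
1460*(689 + P) = 1460*(689 + I*√15899/5) = 1005940 + 292*I*√15899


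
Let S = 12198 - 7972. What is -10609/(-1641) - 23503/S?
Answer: 6265211/6934866 ≈ 0.90344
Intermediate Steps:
S = 4226
-10609/(-1641) - 23503/S = -10609/(-1641) - 23503/4226 = -10609*(-1/1641) - 23503*1/4226 = 10609/1641 - 23503/4226 = 6265211/6934866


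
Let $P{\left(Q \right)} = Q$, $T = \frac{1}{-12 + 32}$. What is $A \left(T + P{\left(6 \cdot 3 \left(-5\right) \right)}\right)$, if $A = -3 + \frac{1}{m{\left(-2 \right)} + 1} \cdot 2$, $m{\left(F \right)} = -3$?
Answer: $\frac{1799}{5} \approx 359.8$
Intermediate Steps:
$T = \frac{1}{20} \approx 0.05$
$A = -4$ ($A = -3 + \frac{1}{-3 + 1} \cdot 2 = -3 + \frac{1}{-2} \cdot 2 = -3 - 1 = -4$)
$A \left(T + P{\left(6 \cdot 3 \left(-5\right) \right)}\right) = - 4 \left(\frac{1}{20} + 6 \cdot 3 \left(-5\right)\right) = - 4 \left(\frac{1}{20} + 18 \left(-5\right)\right) = - 4 \left(\frac{1}{20} - 90\right) = \left(-4\right) \left(- \frac{1799}{20}\right) = \frac{1799}{5}$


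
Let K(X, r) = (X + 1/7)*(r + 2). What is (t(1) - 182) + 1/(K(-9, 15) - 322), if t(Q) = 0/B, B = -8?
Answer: -602063/3308 ≈ -182.00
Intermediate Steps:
K(X, r) = (2 + r)*(⅐ + X) (K(X, r) = (X + ⅐)*(2 + r) = (⅐ + X)*(2 + r) = (2 + r)*(⅐ + X))
t(Q) = 0 (t(Q) = 0/(-8) = 0*(-⅛) = 0)
(t(1) - 182) + 1/(K(-9, 15) - 322) = (0 - 182) + 1/((2/7 + 2*(-9) + (⅐)*15 - 9*15) - 322) = -182 + 1/((2/7 - 18 + 15/7 - 135) - 322) = -182 + 1/(-1054/7 - 322) = -182 + 1/(-3308/7) = -182 - 7/3308 = -602063/3308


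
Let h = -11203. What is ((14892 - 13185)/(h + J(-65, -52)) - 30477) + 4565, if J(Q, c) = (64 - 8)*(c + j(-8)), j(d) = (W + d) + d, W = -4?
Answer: -394771027/15235 ≈ -25912.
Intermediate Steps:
j(d) = -4 + 2*d (j(d) = (-4 + d) + d = -4 + 2*d)
J(Q, c) = -1120 + 56*c (J(Q, c) = (64 - 8)*(c + (-4 + 2*(-8))) = 56*(c + (-4 - 16)) = 56*(c - 20) = 56*(-20 + c) = -1120 + 56*c)
((14892 - 13185)/(h + J(-65, -52)) - 30477) + 4565 = ((14892 - 13185)/(-11203 + (-1120 + 56*(-52))) - 30477) + 4565 = (1707/(-11203 + (-1120 - 2912)) - 30477) + 4565 = (1707/(-11203 - 4032) - 30477) + 4565 = (1707/(-15235) - 30477) + 4565 = (1707*(-1/15235) - 30477) + 4565 = (-1707/15235 - 30477) + 4565 = -464318802/15235 + 4565 = -394771027/15235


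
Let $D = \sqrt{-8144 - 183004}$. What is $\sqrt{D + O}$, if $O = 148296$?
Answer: $\sqrt{148296 + 2 i \sqrt{47787}} \approx 385.09 + 0.5677 i$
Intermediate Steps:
$D = 2 i \sqrt{47787}$ ($D = \sqrt{-191148} = 2 i \sqrt{47787} \approx 437.2 i$)
$\sqrt{D + O} = \sqrt{2 i \sqrt{47787} + 148296} = \sqrt{148296 + 2 i \sqrt{47787}}$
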